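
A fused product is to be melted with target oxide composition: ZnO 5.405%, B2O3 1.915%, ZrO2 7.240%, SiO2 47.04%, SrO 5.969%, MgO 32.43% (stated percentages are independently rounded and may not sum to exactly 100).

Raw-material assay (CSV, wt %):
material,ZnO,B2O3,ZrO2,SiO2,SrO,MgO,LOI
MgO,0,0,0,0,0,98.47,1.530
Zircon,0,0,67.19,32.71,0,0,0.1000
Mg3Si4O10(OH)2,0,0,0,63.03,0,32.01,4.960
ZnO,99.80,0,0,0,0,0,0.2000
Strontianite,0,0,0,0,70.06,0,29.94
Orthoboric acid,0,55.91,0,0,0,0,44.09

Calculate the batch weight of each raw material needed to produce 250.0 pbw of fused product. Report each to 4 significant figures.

Batch per 250.0 pbw fused product:
  MgO: 26.23 pbw
  Zircon: 26.94 pbw
  Mg3Si4O10(OH)2: 172.6 pbw
  ZnO: 13.54 pbw
  Strontianite: 21.30 pbw
  Orthoboric acid: 8.563 pbw
Total batch = 269.2 pbw; LOI loss = 19.17 pbw; yield = 92.88%

Mid-chain values are shown, rounded to four significant digits, alongside each step — all arithmetic carries full precision at all times. Each reported figure is rounded only once — derived quantities (ignition loss, net glass mass, six oxide percentages, the totals, the yield) are recomputed in exact precision using the weight values for 250.0 pbw of glass, as quoted within the problem or answer text.
Oxide-by-oxide targets in 250.0 pbw fused product:
  ZnO: 5.405% × 250.0 = 13.51 pbw
  B2O3: 1.915% × 250.0 = 4.788 pbw
  ZrO2: 7.240% × 250.0 = 18.10 pbw
  SiO2: 47.04% × 250.0 = 117.6 pbw
  SrO: 5.969% × 250.0 = 14.92 pbw
  MgO: 32.43% × 250.0 = 81.08 pbw
Sums-versus-targets review with the batch weights as given, under the basis named above (sum by sum, the targets are met within answer rounding):
  ZnO: 13.54·0.9980 = 13.51 pbw (target 13.51 pbw)
  B2O3: 8.563·0.5591 = 4.788 pbw (target 4.788 pbw)
  ZrO2: 26.94·0.6719 = 18.10 pbw (target 18.10 pbw)
  SiO2: 26.94·0.3271 + 172.6·0.6303 = 117.6 pbw (target 117.6 pbw)
  SrO: 21.30·0.7006 = 14.92 pbw (target 14.92 pbw)
  MgO: 26.23·0.9847 + 172.6·0.3201 = 81.08 pbw (target 81.08 pbw)
Glass-mass bookkeeping: batch total minus LOI = 250.0 pbw (oxide target masses add up to 250.0 pbw; with the basis standing at 250.0 pbw — rounding explains the deltas).
Batch total: Σ batch = 269.2 pbw; LOI removed, Σ of batch·LOI: 19.17 pbw; the yield ratio, glass ÷ batch: 92.88%.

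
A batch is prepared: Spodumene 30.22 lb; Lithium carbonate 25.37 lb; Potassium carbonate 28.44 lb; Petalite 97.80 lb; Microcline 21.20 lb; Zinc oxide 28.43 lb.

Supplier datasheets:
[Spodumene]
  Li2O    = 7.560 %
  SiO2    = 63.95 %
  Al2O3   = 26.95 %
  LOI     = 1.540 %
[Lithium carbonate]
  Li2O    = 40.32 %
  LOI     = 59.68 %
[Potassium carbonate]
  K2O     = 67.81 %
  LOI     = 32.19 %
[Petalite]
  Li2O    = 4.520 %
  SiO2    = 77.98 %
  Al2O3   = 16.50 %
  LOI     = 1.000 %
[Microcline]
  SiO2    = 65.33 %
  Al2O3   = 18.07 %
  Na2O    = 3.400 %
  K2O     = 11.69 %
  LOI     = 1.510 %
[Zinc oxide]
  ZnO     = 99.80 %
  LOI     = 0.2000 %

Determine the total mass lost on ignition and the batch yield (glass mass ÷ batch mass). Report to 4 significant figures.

LOI loss = 26.12 lb; glass = 205.3 lb; yield = 88.72%

Intermediates are printed, rounded to 4 significant digits, at each printed step; all internal work runs at exact precision at all times — exactly one rounding lands on each reported value. All derived quantities (glass mass, ignition loss, the totals, the six compositions, yield) are recomputed at full precision using the weight values for 205.3 lb of glass, precisely as stated by problem or answer.
Per-material ignition loss:
  Spodumene: 30.22 × 0.01540 = 0.4654 lb
  Lithium carbonate: 25.37 × 0.5968 = 15.14 lb
  Potassium carbonate: 28.44 × 0.3219 = 9.155 lb
  Petalite: 97.80 × 0.01000 = 0.9780 lb
  Microcline: 21.20 × 0.01510 = 0.3201 lb
  Zinc oxide: 28.43 × 0.002000 = 0.05686 lb
Total LOI = 26.12 lb
Glass = batch − LOI = 231.5 − 26.12 = 205.3 lb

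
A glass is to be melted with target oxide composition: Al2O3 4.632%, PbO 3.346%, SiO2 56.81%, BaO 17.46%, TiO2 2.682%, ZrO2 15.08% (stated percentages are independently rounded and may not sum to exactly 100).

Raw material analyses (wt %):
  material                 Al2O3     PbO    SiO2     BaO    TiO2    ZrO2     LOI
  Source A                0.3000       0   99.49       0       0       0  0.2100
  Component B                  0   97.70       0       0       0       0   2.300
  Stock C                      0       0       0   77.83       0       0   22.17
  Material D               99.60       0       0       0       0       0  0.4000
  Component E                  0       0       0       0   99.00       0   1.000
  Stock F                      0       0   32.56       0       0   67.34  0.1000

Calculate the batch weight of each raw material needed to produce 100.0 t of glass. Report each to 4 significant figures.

In-progress results are printed, rounded to 4 significant digits, when written out. Every computation carries full precision through every step — each reported value is rounded exactly once — all derived quantities are re-derived from the weighed amounts on 100.0 t of glass in full float precision (the totals, glass mass, ignition loss, the yield, the six compositions), as they appear in the problem or answer text.
Oxide mass targets, per 100.0 t glass:
  Al2O3: 4.632% × 100.0 = 4.632 t
  PbO: 3.346% × 100.0 = 3.346 t
  SiO2: 56.81% × 100.0 = 56.81 t
  BaO: 17.46% × 100.0 = 17.46 t
  TiO2: 2.682% × 100.0 = 2.682 t
  ZrO2: 15.08% × 100.0 = 15.08 t
Checking each oxide sum given the weights on record, for the quoted basis mass (sum by sum, the targets are met once rounding is allowed for):
  Al2O3: 49.77·0.003000 + 4.501·0.9960 = 4.632 t (target 4.632 t)
  PbO: 3.425·0.9770 = 3.346 t (target 3.346 t)
  SiO2: 49.77·0.9949 + 22.39·0.3256 = 56.81 t (target 56.81 t)
  BaO: 22.43·0.7783 = 17.46 t (target 17.46 t)
  TiO2: 2.709·0.9900 = 2.682 t (target 2.682 t)
  ZrO2: 22.39·0.6734 = 15.08 t (target 15.08 t)
Glass-mass bookkeeping: Σ batch − LOI loss = 100.0 t (targets for the oxides total 100.0 t; versus the stated basis of 100.0 t — any gap is answer rounding).
Whole-batch sum: Σ batch = 105.2 t; ignition loss, Σ(batch × LOI) = 5.224 t; as yield: glass ÷ batch → 95.04%.

Batch per 100.0 t glass:
  Source A: 49.77 t
  Component B: 3.425 t
  Stock C: 22.43 t
  Material D: 4.501 t
  Component E: 2.709 t
  Stock F: 22.39 t
Total batch = 105.2 t; LOI loss = 5.224 t; yield = 95.04%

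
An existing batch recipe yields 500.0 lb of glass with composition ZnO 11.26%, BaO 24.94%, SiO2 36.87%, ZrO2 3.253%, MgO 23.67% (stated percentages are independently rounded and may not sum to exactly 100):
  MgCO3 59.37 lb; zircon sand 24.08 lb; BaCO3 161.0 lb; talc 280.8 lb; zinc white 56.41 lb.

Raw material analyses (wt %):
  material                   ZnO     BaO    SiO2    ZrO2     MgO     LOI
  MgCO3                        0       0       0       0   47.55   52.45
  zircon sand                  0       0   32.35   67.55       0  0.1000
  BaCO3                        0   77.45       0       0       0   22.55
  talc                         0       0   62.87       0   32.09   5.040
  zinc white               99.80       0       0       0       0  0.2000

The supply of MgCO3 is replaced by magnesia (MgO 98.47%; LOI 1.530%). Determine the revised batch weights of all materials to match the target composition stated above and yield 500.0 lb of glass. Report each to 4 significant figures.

Revised batch per 500.0 lb glass:
  magnesia: 28.67 lb
  zircon sand: 24.08 lb
  BaCO3: 161.0 lb
  talc: 280.8 lb
  zinc white: 56.41 lb
Total batch = 551.0 lb; LOI loss = 51.03 lb

All arithmetic keeps exact precision end to end — rounding to four significant digits extends to each in-between result as displayed — each reported result is rounded only once — the derived quantities, including the totals, five oxide percentages, glass mass, yield, ignition loss, are rebuilt using the weight values per 500.0 lb of glass at full precision, as given in the question or the answer.
Target oxide masses per 500.0 lb glass:
  ZnO: 11.26% × 500.0 = 56.30 lb
  BaO: 24.94% × 500.0 = 124.7 lb
  SiO2: 36.87% × 500.0 = 184.4 lb
  ZrO2: 3.253% × 500.0 = 16.26 lb
  MgO: 23.67% × 500.0 = 118.4 lb
Sums-versus-targets review on the weights just shown, relative to the basis at hand (sum by sum, the targets are met net of answer rounding effects):
  ZnO: 56.41·0.9980 = 56.30 lb (target 56.30 lb)
  BaO: 161.0·0.7745 = 124.7 lb (target 124.7 lb)
  SiO2: 24.08·0.3235 + 280.8·0.6287 = 184.3 lb (target 184.4 lb)
  ZrO2: 24.08·0.6755 = 16.27 lb (target 16.26 lb)
  MgO: 28.67·0.9847 + 280.8·0.3209 = 118.3 lb (target 118.4 lb)
Glass mass check: total charge less LOI = 499.9 lb (targets for the oxides total 500.0 lb; stated basis 500.0 lb — any gap is answer rounding).
Batch total: Σ batch = 551.0 lb; LOI loss = Σ batch·LOI = 51.03 lb; yield, glass over the total, = 90.74%.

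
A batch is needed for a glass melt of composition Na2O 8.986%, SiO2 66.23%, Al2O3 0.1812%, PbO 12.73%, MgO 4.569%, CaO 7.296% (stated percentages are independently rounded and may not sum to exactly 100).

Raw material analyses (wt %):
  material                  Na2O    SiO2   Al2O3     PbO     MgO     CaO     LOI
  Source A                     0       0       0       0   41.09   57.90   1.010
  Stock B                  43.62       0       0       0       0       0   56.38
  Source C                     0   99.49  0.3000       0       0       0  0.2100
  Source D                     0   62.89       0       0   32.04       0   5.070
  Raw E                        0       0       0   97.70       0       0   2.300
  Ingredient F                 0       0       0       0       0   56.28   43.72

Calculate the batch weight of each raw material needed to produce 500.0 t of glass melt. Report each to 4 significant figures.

Batch per 500.0 t glass melt:
  Source A: 17.55 t
  Stock B: 103.0 t
  Source C: 302.0 t
  Source D: 48.80 t
  Raw E: 65.15 t
  Ingredient F: 46.77 t
Total batch = 583.3 t; LOI loss = 83.30 t; yield = 85.72%

Full float precision is carried in all steps; intermediates are shown (rounded to four significant figures) alongside each step — exactly one rounding is applied to each reported figure — derived quantities are computed at full precision (yield, six oxide percentages, glass mass, totals, LOI) starting from the weights per 500.0 t of glass as set out in problem or answer.
Target oxide masses per 500.0 t glass melt:
  Na2O: 8.986% × 500.0 = 44.93 t
  SiO2: 66.23% × 500.0 = 331.2 t
  Al2O3: 0.1812% × 500.0 = 0.9060 t
  PbO: 12.73% × 500.0 = 63.65 t
  MgO: 4.569% × 500.0 = 22.84 t
  CaO: 7.296% × 500.0 = 36.48 t
Checking each oxide sum from the weights as reported, relative to the basis at hand (sums match the target masses inside rounding margins):
  Na2O: 103.0·0.4362 = 44.93 t (target 44.93 t)
  SiO2: 302.0·0.9949 + 48.80·0.6289 = 331.2 t (target 331.2 t)
  Al2O3: 302.0·0.003000 = 0.9060 t (target 0.9060 t)
  PbO: 65.15·0.9770 = 63.65 t (target 63.65 t)
  MgO: 17.55·0.4109 + 48.80·0.3204 = 22.85 t (target 22.84 t)
  CaO: 17.55·0.5790 + 46.77·0.5628 = 36.48 t (target 36.48 t)
Glass mass check: net batch after ignition = 500.0 t (targets for the oxides total 500.0 t; with the basis standing at 500.0 t — gaps are rounding artifacts).
Batch total: Σ batch = 583.3 t; ignition loss, Σ(batch × LOI) = 83.30 t; glass ÷ batch gives a yield of 85.72%.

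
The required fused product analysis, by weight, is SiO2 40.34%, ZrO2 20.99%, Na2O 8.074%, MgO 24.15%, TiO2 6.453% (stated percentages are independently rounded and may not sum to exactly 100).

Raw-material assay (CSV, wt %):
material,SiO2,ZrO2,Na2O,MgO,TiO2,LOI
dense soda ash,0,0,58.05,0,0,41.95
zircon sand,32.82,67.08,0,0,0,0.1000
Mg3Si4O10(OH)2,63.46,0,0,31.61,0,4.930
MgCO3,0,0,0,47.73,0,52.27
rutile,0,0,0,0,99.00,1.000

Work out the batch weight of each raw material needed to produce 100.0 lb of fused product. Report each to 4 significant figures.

All internal work maintains full precision from first step to last. Values along the way are shown with 4-significant-digit rounding as written. Each reported result sees exactly one rounding; the derived quantities (ignition loss, the five compositions, glass mass, yield, the totals) are re-derived at full precision from the weighed amounts per 100.0 lb of glass, as given in the problem or answer text.
Oxide mass targets, per 100.0 lb fused product:
  SiO2: 40.34% × 100.0 = 40.34 lb
  ZrO2: 20.99% × 100.0 = 20.99 lb
  Na2O: 8.074% × 100.0 = 8.074 lb
  MgO: 24.15% × 100.0 = 24.15 lb
  TiO2: 6.453% × 100.0 = 6.453 lb
A balance pass over the oxides, using the reported weights, relative to the basis at hand (summed amounts equal target values inside rounding margins):
  SiO2: 31.29·0.3282 + 47.38·0.6346 = 40.34 lb (target 40.34 lb)
  ZrO2: 31.29·0.6708 = 20.99 lb (target 20.99 lb)
  Na2O: 13.91·0.5805 = 8.075 lb (target 8.074 lb)
  MgO: 47.38·0.3161 + 19.22·0.4773 = 24.15 lb (target 24.15 lb)
  TiO2: 6.518·0.9900 = 6.453 lb (target 6.453 lb)
Glass-mass sanity pass: net batch after ignition = 100.0 lb (the Σ of target masses is 100.0 lb; basis as stated: 100.0 lb — any gap is answer rounding).
Batch grand total — Σ batch = 118.3 lb; LOI removed, Σ of batch·LOI: 18.31 lb; as yield: glass ÷ batch → 84.52%.

Batch per 100.0 lb fused product:
  dense soda ash: 13.91 lb
  zircon sand: 31.29 lb
  Mg3Si4O10(OH)2: 47.38 lb
  MgCO3: 19.22 lb
  rutile: 6.518 lb
Total batch = 118.3 lb; LOI loss = 18.31 lb; yield = 84.52%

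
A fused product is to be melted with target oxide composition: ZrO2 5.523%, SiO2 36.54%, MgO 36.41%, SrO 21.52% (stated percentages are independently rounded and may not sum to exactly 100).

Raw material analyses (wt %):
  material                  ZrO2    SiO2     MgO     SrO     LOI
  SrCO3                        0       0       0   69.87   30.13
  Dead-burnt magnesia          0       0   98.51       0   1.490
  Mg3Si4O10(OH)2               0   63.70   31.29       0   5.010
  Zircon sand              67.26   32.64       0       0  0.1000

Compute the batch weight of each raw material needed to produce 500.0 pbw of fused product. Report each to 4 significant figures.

Batch per 500.0 pbw fused product:
  SrCO3: 154.0 pbw
  Dead-burnt magnesia: 100.4 pbw
  Mg3Si4O10(OH)2: 265.8 pbw
  Zircon sand: 41.06 pbw
Total batch = 561.3 pbw; LOI loss = 61.25 pbw; yield = 89.09%

Full precision is kept all the way through. Working values appear rounded to four significant figures alongside each step; every reported result is rounded once only; all derived quantities (the four compositions, the totals, ignition loss, the yield, glass mass) are recomputed in exact precision from the weighed amounts per 500.0 pbw of glass, exactly as shown in question or answer.
Per-oxide target masses for 500.0 pbw fused product:
  ZrO2: 5.523% × 500.0 = 27.62 pbw
  SiO2: 36.54% × 500.0 = 182.7 pbw
  MgO: 36.41% × 500.0 = 182.0 pbw
  SrO: 21.52% × 500.0 = 107.6 pbw
Per-oxide balance check on the weights just shown, at the basis given (sums match the target masses exact up to rounding of places):
  ZrO2: 41.06·0.6726 = 27.62 pbw (target 27.62 pbw)
  SiO2: 265.8·0.6370 + 41.06·0.3264 = 182.7 pbw (target 182.7 pbw)
  MgO: 100.4·0.9851 + 265.8·0.3129 = 182.1 pbw (target 182.0 pbw)
  SrO: 154.0·0.6987 = 107.6 pbw (target 107.6 pbw)
The glass-mass cross-check: total batch − LOI = 500.0 pbw (oxide target masses add up to 500.0 pbw; the stated basis being 500.0 pbw — differing by rounding only).
Whole-batch sum: Σ batch = 561.3 pbw; loss to ignition Σ batch·LOI = 61.25 pbw; as yield: glass ÷ batch → 89.09%.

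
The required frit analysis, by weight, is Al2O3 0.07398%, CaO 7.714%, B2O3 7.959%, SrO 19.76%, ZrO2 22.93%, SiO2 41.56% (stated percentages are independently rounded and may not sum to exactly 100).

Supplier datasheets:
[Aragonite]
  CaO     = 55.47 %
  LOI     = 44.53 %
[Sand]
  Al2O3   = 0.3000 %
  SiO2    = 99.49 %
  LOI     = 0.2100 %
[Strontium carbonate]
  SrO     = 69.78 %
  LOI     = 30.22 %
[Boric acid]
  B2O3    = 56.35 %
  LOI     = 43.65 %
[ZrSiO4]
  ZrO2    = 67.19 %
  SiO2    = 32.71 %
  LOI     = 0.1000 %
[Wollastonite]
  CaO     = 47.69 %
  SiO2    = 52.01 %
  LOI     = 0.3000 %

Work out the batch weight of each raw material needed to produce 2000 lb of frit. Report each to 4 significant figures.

All arithmetic maintains full float precision throughout. Values along the way are printed rounded to four significant figures between the steps — every reported result includes exactly one rounding; all derived quantities, which include ignition loss, six oxide percentages, the totals, glass mass, yield, are carried in full float precision, as quoted within problem or answer, from the weighed amounts per 2000 lb of glass.
Target masses of each oxide per 2000 lb frit:
  Al2O3: 0.07398% × 2000 = 1.480 lb
  CaO: 7.714% × 2000 = 154.3 lb
  B2O3: 7.959% × 2000 = 159.2 lb
  SrO: 19.76% × 2000 = 395.2 lb
  ZrO2: 22.93% × 2000 = 458.6 lb
  SiO2: 41.56% × 2000 = 831.2 lb
Verifying the oxide balance using the reported weights, for the quoted basis mass (sum by sum, the targets are met inside rounding margins):
  Al2O3: 493.2·0.003000 = 1.480 lb (target 1.480 lb)
  CaO: 84.30·0.5547 + 225.4·0.4769 = 154.3 lb (target 154.3 lb)
  B2O3: 282.5·0.5635 = 159.2 lb (target 159.2 lb)
  SrO: 566.4·0.6978 = 395.2 lb (target 395.2 lb)
  ZrO2: 682.5·0.6719 = 458.6 lb (target 458.6 lb)
  SiO2: 493.2·0.9949 + 682.5·0.3271 + 225.4·0.5201 = 831.2 lb (target 831.2 lb)
Auditing the glass mass value: Σ batch − LOI loss = 2000 lb (targets for the oxides total 2000 lb; the stated basis being 2000 lb — differing by rounding only).
Batch grand total — Σ batch = 2334 lb; Σ batch·LOI gives LOI loss = 334.4 lb; yield: glass divided by total = 85.67%.

Batch per 2000 lb frit:
  Aragonite: 84.30 lb
  Sand: 493.2 lb
  Strontium carbonate: 566.4 lb
  Boric acid: 282.5 lb
  ZrSiO4: 682.5 lb
  Wollastonite: 225.4 lb
Total batch = 2334 lb; LOI loss = 334.4 lb; yield = 85.67%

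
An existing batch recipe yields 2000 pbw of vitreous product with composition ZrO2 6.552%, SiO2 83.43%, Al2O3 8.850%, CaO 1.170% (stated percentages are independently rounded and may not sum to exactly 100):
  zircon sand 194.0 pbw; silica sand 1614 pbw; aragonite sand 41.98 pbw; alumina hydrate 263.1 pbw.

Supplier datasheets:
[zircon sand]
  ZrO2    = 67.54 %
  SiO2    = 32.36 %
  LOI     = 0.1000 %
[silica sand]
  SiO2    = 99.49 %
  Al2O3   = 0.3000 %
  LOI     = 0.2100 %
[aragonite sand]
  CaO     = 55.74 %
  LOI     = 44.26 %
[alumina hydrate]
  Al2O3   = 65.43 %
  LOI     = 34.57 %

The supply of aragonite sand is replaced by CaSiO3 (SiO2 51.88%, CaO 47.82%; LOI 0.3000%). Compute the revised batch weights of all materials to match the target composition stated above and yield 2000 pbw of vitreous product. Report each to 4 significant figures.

Revised batch per 2000 pbw vitreous product:
  zircon sand: 194.0 pbw
  silica sand: 1589 pbw
  CaSiO3: 48.93 pbw
  alumina hydrate: 263.2 pbw
Total batch = 2095 pbw; LOI loss = 94.67 pbw

All arithmetic holds full precision at each step; mid-chain values appear, rounded to four significant digits, when written out. A single rounding produces every reported number; all derived quantities are re-derived in full float precision (ignition loss, glass mass, the totals, four oxide percentages, yield) using the weight values at 2000 pbw of glass, as given in either problem or answer.
Target masses of each oxide per 2000 pbw vitreous product:
  ZrO2: 6.552% × 2000 = 131.0 pbw
  SiO2: 83.43% × 2000 = 1669 pbw
  Al2O3: 8.850% × 2000 = 177.0 pbw
  CaO: 1.170% × 2000 = 23.40 pbw
Sums-versus-targets review on the weights just shown, relative to the basis at hand (delivered sums recover each target net of answer rounding effects):
  ZrO2: 194.0·0.6754 = 131.0 pbw (target 131.0 pbw)
  SiO2: 194.0·0.3236 + 1589·0.9949 + 48.93·0.5188 = 1669 pbw (target 1669 pbw)
  Al2O3: 1589·0.003000 + 263.2·0.6543 = 177.0 pbw (target 177.0 pbw)
  CaO: 48.93·0.4782 = 23.40 pbw (target 23.40 pbw)
Glass mass check: whole batch net of LOI = 2000 pbw (per-oxide target masses sum to 2000 pbw; basis as stated: 2000 pbw — gaps are rounding artifacts).
Whole-batch sum: Σ batch = 2095 pbw; the LOI term Σ batch·LOI equals 94.67 pbw; the yield ratio, glass ÷ batch: 95.48%.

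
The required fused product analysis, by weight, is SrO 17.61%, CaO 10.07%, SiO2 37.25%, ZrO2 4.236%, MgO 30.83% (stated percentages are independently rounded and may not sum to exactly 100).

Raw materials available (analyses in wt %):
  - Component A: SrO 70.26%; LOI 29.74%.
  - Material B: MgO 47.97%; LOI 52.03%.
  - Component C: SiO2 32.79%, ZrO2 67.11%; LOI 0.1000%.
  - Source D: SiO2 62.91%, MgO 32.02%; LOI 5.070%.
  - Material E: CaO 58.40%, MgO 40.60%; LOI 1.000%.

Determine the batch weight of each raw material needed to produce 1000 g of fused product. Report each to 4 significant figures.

All arithmetic keeps full float precision in every operation. The intermediate values are shown (rounded to four significant figures) within the worked lines. Each reported figure is rounded once only; derived quantities (the totals, the five compositions, yield, LOI, net glass mass) are carried in full float precision from the weighed amounts per 1000 g of glass as set out in the problem or the answer.
Target masses of each oxide per 1000 g fused product:
  SrO: 17.61% × 1000 = 176.1 g
  CaO: 10.07% × 1000 = 100.7 g
  SiO2: 37.25% × 1000 = 372.5 g
  ZrO2: 4.236% × 1000 = 42.36 g
  MgO: 30.83% × 1000 = 308.3 g
Sums-versus-targets review with the batch weights as given, relative to the basis at hand (every target is met by its sum exact up to rounding of places):
  SrO: 250.6·0.7026 = 176.1 g (target 176.1 g)
  CaO: 172.4·0.5840 = 100.7 g (target 100.7 g)
  SiO2: 63.12·0.3279 + 559.2·0.6291 = 372.5 g (target 372.5 g)
  ZrO2: 63.12·0.6711 = 42.36 g (target 42.36 g)
  MgO: 123.5·0.4797 + 559.2·0.3202 + 172.4·0.4060 = 308.3 g (target 308.3 g)
Glass mass check: whole batch net of LOI = 999.9 g (the Σ of target masses is 1000 g; basis as stated: 1000 g — deltas are rounding alone).
Total batch = Σ batch = 1169 g; LOI removed, Σ of batch·LOI: 168.9 g; yield, glass over the total, = 85.55%.

Batch per 1000 g fused product:
  Component A: 250.6 g
  Material B: 123.5 g
  Component C: 63.12 g
  Source D: 559.2 g
  Material E: 172.4 g
Total batch = 1169 g; LOI loss = 168.9 g; yield = 85.55%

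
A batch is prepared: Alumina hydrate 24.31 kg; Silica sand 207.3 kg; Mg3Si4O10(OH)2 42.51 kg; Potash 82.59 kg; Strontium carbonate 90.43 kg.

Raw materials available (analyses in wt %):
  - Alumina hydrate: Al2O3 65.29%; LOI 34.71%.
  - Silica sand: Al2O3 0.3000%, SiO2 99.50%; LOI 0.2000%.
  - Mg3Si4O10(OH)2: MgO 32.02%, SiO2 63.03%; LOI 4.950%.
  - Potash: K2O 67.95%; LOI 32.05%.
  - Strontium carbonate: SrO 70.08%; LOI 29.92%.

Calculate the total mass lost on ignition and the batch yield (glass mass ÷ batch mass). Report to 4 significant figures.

In-progress results are shown, rounded to 4 significant figures, alongside each step. Each numeric step holds exact precision throughout. A single rounding completes each reported figure. Derived quantities (the five compositions, LOI, the yield, totals, net glass mass) are re-derived at full float precision from the weighed amounts at 382.7 kg of glass as set out in problem or answer.
Material-by-material LOI:
  Alumina hydrate: 24.31 × 0.3471 = 8.438 kg
  Silica sand: 207.3 × 0.002000 = 0.4146 kg
  Mg3Si4O10(OH)2: 42.51 × 0.04950 = 2.104 kg
  Potash: 82.59 × 0.3205 = 26.47 kg
  Strontium carbonate: 90.43 × 0.2992 = 27.06 kg
Total LOI = 64.48 kg
Glass = batch − LOI = 447.1 − 64.48 = 382.7 kg

LOI loss = 64.48 kg; glass = 382.7 kg; yield = 85.58%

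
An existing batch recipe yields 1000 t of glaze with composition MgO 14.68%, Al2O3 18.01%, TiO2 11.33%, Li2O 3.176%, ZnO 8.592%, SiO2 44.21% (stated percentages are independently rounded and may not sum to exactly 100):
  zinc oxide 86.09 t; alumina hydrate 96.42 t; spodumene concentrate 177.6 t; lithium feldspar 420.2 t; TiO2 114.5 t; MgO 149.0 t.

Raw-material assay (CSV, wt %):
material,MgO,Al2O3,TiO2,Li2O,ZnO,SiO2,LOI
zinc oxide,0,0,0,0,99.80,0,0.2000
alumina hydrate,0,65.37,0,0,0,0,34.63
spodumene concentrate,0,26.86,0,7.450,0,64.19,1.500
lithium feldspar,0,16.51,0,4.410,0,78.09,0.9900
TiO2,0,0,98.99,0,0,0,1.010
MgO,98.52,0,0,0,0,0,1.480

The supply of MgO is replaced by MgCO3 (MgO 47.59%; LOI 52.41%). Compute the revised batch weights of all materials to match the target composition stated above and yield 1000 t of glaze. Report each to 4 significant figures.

Revised batch per 1000 t glaze:
  zinc oxide: 86.09 t
  alumina hydrate: 96.42 t
  spodumene concentrate: 177.6 t
  lithium feldspar: 420.2 t
  TiO2: 114.5 t
  MgCO3: 308.5 t
Total batch = 1203 t; LOI loss = 203.2 t

Intermediates are printed, with 4-significant-digit rounding, within the worked lines. The working math keeps full float precision at all times. Each reported value carries a single rounding — derived quantities are computed using the weight values on 1000 t of glass at exact precision (the totals, LOI, the six compositions, yield, glass mass), as written in the question or the answer.
The oxide mass targets at 1000 t glaze:
  MgO: 14.68% × 1000 = 146.8 t
  Al2O3: 18.01% × 1000 = 180.1 t
  TiO2: 11.33% × 1000 = 113.3 t
  Li2O: 3.176% × 1000 = 31.76 t
  ZnO: 8.592% × 1000 = 85.92 t
  SiO2: 44.21% × 1000 = 442.1 t
Sums-versus-targets review working from each reported weight, for the quoted basis mass (every target is met by its sum within answer rounding):
  MgO: 308.5·0.4759 = 146.8 t (target 146.8 t)
  Al2O3: 96.42·0.6537 + 177.6·0.2686 + 420.2·0.1651 = 180.1 t (target 180.1 t)
  TiO2: 114.5·0.9899 = 113.3 t (target 113.3 t)
  Li2O: 177.6·0.07450 + 420.2·0.04410 = 31.76 t (target 31.76 t)
  ZnO: 86.09·0.9980 = 85.92 t (target 85.92 t)
  SiO2: 177.6·0.6419 + 420.2·0.7809 = 442.1 t (target 442.1 t)
Glass-mass bookkeeping: total charge less LOI = 1000 t (targets for the oxides total 1000 t; versus the stated basis of 1000 t — differing by rounding only).
Adding the batch up: Σ batch = 1203 t; Σ batch·LOI gives LOI loss = 203.2 t; yield, glass over the total, = 83.11%.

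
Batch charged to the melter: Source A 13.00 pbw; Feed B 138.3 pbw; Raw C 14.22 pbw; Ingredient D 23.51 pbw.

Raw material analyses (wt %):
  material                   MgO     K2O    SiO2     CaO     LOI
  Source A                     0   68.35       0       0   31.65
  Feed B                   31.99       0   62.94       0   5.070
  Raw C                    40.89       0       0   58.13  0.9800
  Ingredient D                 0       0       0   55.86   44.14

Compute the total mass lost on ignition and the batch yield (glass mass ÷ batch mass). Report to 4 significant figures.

LOI loss = 21.64 pbw; glass = 167.4 pbw; yield = 88.55%

Full precision is carried at every stage. Values along the way are displayed rounded off to 4 significant figures when written out — a single rounding completes each reported figure; derived quantities, which include the yield, ignition loss, glass mass, the four compositions, totals, are carried in exact precision, exactly as shown in question or answer, from the batch weights at 167.4 pbw of glass.
Loss on ignition, line by line:
  Source A: 13.00 × 0.3165 = 4.114 pbw
  Feed B: 138.3 × 0.05070 = 7.012 pbw
  Raw C: 14.22 × 0.009800 = 0.1394 pbw
  Ingredient D: 23.51 × 0.4414 = 10.38 pbw
Total LOI = 21.64 pbw
Glass = batch − LOI = 189.0 − 21.64 = 167.4 pbw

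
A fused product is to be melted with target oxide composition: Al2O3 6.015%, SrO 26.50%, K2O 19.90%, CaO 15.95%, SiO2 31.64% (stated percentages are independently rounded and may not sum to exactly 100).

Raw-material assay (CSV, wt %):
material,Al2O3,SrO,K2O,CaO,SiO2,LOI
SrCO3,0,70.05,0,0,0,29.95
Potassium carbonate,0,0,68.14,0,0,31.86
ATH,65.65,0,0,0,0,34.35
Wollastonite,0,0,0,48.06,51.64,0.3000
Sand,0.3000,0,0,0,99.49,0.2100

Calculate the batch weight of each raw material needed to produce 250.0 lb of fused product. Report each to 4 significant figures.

All internal work keeps full precision throughout. Mid-chain values are shown, with 4-significant-digit rounding, at each printed step. Every reported value includes exactly one rounding — derived quantities (glass mass, yield, ignition loss, totals, five oxide percentages) are recomputed from the weighed amounts per 250.0 lb of glass in full float precision, as written in either problem or answer.
Target masses of each oxide per 250.0 lb fused product:
  Al2O3: 6.015% × 250.0 = 15.04 lb
  SrO: 26.50% × 250.0 = 66.25 lb
  K2O: 19.90% × 250.0 = 49.75 lb
  CaO: 15.95% × 250.0 = 39.88 lb
  SiO2: 31.64% × 250.0 = 79.10 lb
A balance pass over the oxides, on the weights just shown, versus the basis set out (each sum matches its target mass inside rounding margins):
  Al2O3: 22.74·0.6565 + 36.44·0.003000 = 15.04 lb (target 15.04 lb)
  SrO: 94.58·0.7005 = 66.25 lb (target 66.25 lb)
  K2O: 73.01·0.6814 = 49.75 lb (target 49.75 lb)
  CaO: 82.97·0.4806 = 39.88 lb (target 39.88 lb)
  SiO2: 82.97·0.5164 + 36.44·0.9949 = 79.10 lb (target 79.10 lb)
Consistency of the glass mass: batch Σ − ignition loss = 250.0 lb (per-oxide target masses sum to 250.0 lb; the stated basis being 250.0 lb — deltas are rounding alone).
Whole-batch sum: Σ batch = 309.7 lb; LOI removed, Σ of batch·LOI: 59.72 lb; glass ÷ batch gives a yield of 80.72%.

Batch per 250.0 lb fused product:
  SrCO3: 94.58 lb
  Potassium carbonate: 73.01 lb
  ATH: 22.74 lb
  Wollastonite: 82.97 lb
  Sand: 36.44 lb
Total batch = 309.7 lb; LOI loss = 59.72 lb; yield = 80.72%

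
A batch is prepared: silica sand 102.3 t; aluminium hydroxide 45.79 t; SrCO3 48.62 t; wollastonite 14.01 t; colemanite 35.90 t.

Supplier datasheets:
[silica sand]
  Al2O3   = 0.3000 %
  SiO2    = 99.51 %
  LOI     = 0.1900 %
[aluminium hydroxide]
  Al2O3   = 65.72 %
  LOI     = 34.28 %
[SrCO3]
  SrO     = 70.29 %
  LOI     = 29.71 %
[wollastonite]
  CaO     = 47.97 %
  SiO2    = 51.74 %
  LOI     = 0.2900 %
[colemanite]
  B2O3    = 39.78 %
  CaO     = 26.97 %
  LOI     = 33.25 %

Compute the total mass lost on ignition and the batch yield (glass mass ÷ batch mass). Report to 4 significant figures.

LOI loss = 42.31 t; glass = 204.3 t; yield = 82.84%

The intermediate values are printed, rounded to 4 significant figures, across the worked steps — each numeric step holds full precision throughout. Exactly one rounding goes into every reported result — all derived quantities, including ignition loss, five oxide percentages, the yield, net glass mass, totals, are recomputed from the weighed amounts per 204.3 t of glass in full float precision exactly as printed in the question or the answer.
Material-by-material LOI:
  silica sand: 102.3 × 0.001900 = 0.1944 t
  aluminium hydroxide: 45.79 × 0.3428 = 15.70 t
  SrCO3: 48.62 × 0.2971 = 14.45 t
  wollastonite: 14.01 × 0.002900 = 0.04063 t
  colemanite: 35.90 × 0.3325 = 11.94 t
Total LOI = 42.31 t
Glass = batch − LOI = 246.6 − 42.31 = 204.3 t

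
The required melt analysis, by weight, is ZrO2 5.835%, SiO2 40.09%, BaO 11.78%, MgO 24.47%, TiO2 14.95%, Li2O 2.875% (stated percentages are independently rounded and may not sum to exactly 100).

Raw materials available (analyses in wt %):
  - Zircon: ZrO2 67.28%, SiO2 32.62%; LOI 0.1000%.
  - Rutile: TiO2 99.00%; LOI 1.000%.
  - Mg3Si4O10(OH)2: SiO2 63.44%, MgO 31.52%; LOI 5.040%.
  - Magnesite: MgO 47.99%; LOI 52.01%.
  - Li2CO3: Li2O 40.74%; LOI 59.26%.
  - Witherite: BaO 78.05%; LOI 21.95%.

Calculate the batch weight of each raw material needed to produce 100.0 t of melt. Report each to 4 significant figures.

The working math carries full precision throughout — intermediates are printed rounded to four significant digits across the worked steps. Every reported result takes exactly one rounding. The derived quantities are re-derived at full precision (six oxide percentages, ignition loss, yield, glass mass, totals) using the weight values at 100.0 t of glass, as they appear in the problem or the answer.
Oxide mass targets, per 100.0 t melt:
  ZrO2: 5.835% × 100.0 = 5.835 t
  SiO2: 40.09% × 100.0 = 40.09 t
  BaO: 11.78% × 100.0 = 11.78 t
  MgO: 24.47% × 100.0 = 24.47 t
  TiO2: 14.95% × 100.0 = 14.95 t
  Li2O: 2.875% × 100.0 = 2.875 t
Mass-balance tally per oxide working from each reported weight, for the quoted basis mass (summed amounts equal target values up to rounding of the answer):
  ZrO2: 8.673·0.6728 = 5.835 t (target 5.835 t)
  SiO2: 8.673·0.3262 + 58.73·0.6344 = 40.09 t (target 40.09 t)
  BaO: 15.09·0.7805 = 11.78 t (target 11.78 t)
  MgO: 58.73·0.3152 + 12.41·0.4799 = 24.47 t (target 24.47 t)
  TiO2: 15.10·0.9900 = 14.95 t (target 14.95 t)
  Li2O: 7.057·0.4074 = 2.875 t (target 2.875 t)
Glass-mass sanity pass: batch Σ − ignition loss = 99.99 t (the targets, summed, come to 100.0 t; stated basis 100.0 t — any gap is answer rounding).
Batch grand total — Σ batch = 117.1 t; the LOI term Σ batch·LOI equals 17.07 t; yield: glass divided by total = 85.42%.

Batch per 100.0 t melt:
  Zircon: 8.673 t
  Rutile: 15.10 t
  Mg3Si4O10(OH)2: 58.73 t
  Magnesite: 12.41 t
  Li2CO3: 7.057 t
  Witherite: 15.09 t
Total batch = 117.1 t; LOI loss = 17.07 t; yield = 85.42%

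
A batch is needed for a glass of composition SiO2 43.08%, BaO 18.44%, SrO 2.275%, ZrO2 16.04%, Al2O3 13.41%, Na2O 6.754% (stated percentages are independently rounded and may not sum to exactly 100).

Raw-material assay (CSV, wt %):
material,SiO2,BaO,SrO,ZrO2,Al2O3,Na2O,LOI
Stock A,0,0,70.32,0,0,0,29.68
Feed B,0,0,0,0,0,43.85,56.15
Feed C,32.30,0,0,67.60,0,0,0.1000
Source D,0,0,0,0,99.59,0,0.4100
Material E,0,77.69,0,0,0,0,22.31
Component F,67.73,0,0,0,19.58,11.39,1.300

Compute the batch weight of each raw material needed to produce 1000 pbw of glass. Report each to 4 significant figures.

Batch per 1000 pbw glass:
  Stock A: 32.35 pbw
  Feed B: 18.20 pbw
  Feed C: 237.3 pbw
  Source D: 31.85 pbw
  Material E: 237.4 pbw
  Component F: 522.9 pbw
Total batch = 1080 pbw; LOI loss = 79.95 pbw; yield = 92.60%

Working values appear (rounded to four significant digits) at each printed step — all internal work carries full precision end to end. Each reported result includes exactly one rounding; derived quantities (the six compositions, glass mass, yield, LOI, the totals) are rebuilt from the batch weights on 1000 pbw of glass in full precision, as quoted within the question or the answer.
The oxide mass targets at 1000 pbw glass:
  SiO2: 43.08% × 1000 = 430.8 pbw
  BaO: 18.44% × 1000 = 184.4 pbw
  SrO: 2.275% × 1000 = 22.75 pbw
  ZrO2: 16.04% × 1000 = 160.4 pbw
  Al2O3: 13.41% × 1000 = 134.1 pbw
  Na2O: 6.754% × 1000 = 67.54 pbw
Per-oxide balance check from the weights as reported, under the basis named above (oxide sums agree with the targets given rounding of the digits):
  SiO2: 237.3·0.3230 + 522.9·0.6773 = 430.8 pbw (target 430.8 pbw)
  BaO: 237.4·0.7769 = 184.4 pbw (target 184.4 pbw)
  SrO: 32.35·0.7032 = 22.75 pbw (target 22.75 pbw)
  ZrO2: 237.3·0.6760 = 160.4 pbw (target 160.4 pbw)
  Al2O3: 31.85·0.9959 + 522.9·0.1958 = 134.1 pbw (target 134.1 pbw)
  Na2O: 18.20·0.4385 + 522.9·0.1139 = 67.54 pbw (target 67.54 pbw)
Mass balance on the glass: whole batch net of LOI = 1000 pbw (the Σ of target masses is 1000 pbw; versus the stated basis of 1000 pbw — rounding explains the deltas).
Summing the batch: Σ batch = 1080 pbw; the LOI term Σ batch·LOI equals 79.95 pbw; glass ÷ batch gives a yield of 92.60%.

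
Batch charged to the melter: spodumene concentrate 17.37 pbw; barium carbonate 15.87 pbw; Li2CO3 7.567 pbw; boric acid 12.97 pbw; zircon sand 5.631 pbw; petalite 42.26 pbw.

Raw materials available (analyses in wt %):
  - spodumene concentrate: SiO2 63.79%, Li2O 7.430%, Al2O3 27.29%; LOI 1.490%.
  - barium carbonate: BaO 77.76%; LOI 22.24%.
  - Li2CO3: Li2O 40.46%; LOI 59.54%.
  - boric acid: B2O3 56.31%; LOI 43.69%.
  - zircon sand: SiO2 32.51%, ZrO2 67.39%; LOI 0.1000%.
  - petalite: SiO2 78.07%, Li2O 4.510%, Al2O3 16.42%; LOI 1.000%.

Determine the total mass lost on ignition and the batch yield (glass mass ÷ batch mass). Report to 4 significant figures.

All arithmetic carries full precision from start to finish; in-progress results are printed (rounded to 4 significant digits) between the steps; every reported result receives exactly one rounding; derived quantities are computed at exact precision (ignition loss, glass mass, yield, six oxide percentages, the totals) starting from the weights for 87.28 pbw of glass exactly as shown in either problem or answer.
Per-material ignition loss:
  spodumene concentrate: 17.37 × 0.01490 = 0.2588 pbw
  barium carbonate: 15.87 × 0.2224 = 3.529 pbw
  Li2CO3: 7.567 × 0.5954 = 4.505 pbw
  boric acid: 12.97 × 0.4369 = 5.667 pbw
  zircon sand: 5.631 × 0.001000 = 0.005631 pbw
  petalite: 42.26 × 0.01000 = 0.4226 pbw
Total LOI = 14.39 pbw
Glass = batch − LOI = 101.7 − 14.39 = 87.28 pbw

LOI loss = 14.39 pbw; glass = 87.28 pbw; yield = 85.85%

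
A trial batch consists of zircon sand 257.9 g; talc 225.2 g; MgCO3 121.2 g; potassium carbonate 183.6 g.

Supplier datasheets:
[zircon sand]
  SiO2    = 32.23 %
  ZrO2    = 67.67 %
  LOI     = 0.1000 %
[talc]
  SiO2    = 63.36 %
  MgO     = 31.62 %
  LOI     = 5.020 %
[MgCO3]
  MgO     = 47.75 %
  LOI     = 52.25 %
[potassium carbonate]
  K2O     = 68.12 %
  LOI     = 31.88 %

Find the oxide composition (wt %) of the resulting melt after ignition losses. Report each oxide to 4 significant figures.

Glass mass = 654.5 g (batch 787.9 − LOI 133.4).
Composition: SiO2 34.50%, K2O 19.11%, MgO 19.72%, ZrO2 26.67%

All internal work runs at full float precision in all steps. Values along the way are shown rounded to four significant figures between the steps; a single rounding yields each reported result. All derived quantities, including LOI, the four compositions, totals, glass mass, the yield, are rebuilt from the batch weights on 654.5 g of glass at exact precision, exactly as shown in the problem or answer text.
Delivered oxide masses:
  SiO2: 257.9·0.3223 + 225.2·0.6336 = 225.8 g
  K2O: 183.6·0.6812 = 125.1 g
  MgO: 225.2·0.3162 + 121.2·0.4775 = 129.1 g
  ZrO2: 257.9·0.6767 = 174.5 g
LOI: 257.9·0.001000 + 225.2·0.05020 + 121.2·0.5225 + 183.6·0.3188 = 133.4 g
Glass mass = batch − LOI = 787.9 − 133.4 = 654.5 g (equal to the oxide-mass sum)
percent share: oxide ÷ glass, ×100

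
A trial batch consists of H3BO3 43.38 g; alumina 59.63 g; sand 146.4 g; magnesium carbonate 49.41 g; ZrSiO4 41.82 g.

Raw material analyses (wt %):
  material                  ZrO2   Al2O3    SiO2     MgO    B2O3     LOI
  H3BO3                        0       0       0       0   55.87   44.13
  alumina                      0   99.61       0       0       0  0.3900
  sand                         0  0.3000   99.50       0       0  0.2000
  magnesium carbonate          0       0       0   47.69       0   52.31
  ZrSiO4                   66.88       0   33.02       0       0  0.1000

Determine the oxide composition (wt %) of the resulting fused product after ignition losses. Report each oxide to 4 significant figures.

Glass mass = 295.1 g (batch 340.6 − LOI 45.56).
Composition: ZrO2 9.478%, Al2O3 20.28%, SiO2 54.04%, MgO 7.985%, B2O3 8.213%

Full precision is carried in every operation — intermediates are shown (rounded to 4 significant figures) alongside each step. Every reported value is rounded a single time — derived quantities are rebuilt at exact precision (net glass mass, ignition loss, totals, the yield, five oxide percentages) from the batch weights on 295.1 g of glass, as set out in the problem or answer text.
Per-oxide mass from batch:
  ZrO2: 41.82·0.6688 = 27.97 g
  Al2O3: 59.63·0.9961 + 146.4·0.003000 = 59.84 g
  SiO2: 146.4·0.9950 + 41.82·0.3302 = 159.5 g
  MgO: 49.41·0.4769 = 23.56 g
  B2O3: 43.38·0.5587 = 24.24 g
LOI: 43.38·0.4413 + 59.63·0.003900 + 146.4·0.002000 + 49.41·0.5231 + 41.82·0.001000 = 45.56 g
Net of LOI, the glass mass = 340.6 − 45.56 = 295.1 g (= the summed oxide contributions)
percent by weight: oxide/glass ×100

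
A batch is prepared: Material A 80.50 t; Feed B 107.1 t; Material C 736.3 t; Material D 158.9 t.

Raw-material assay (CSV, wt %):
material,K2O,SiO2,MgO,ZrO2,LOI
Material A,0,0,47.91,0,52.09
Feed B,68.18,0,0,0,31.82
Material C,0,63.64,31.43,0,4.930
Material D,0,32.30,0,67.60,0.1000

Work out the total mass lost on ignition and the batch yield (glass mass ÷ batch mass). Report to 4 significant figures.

The whole derivation keeps full float precision from first step to last. Intermediates appear, rounded to 4 significant figures, in the printout; every reported result takes just one rounding — derived quantities, including net glass mass, the totals, ignition loss, yield, four oxide percentages, are rebuilt from the weighed amounts per 970.3 t of glass in full float precision exactly as shown in the problem or answer text.
LOI of each material in turn:
  Material A: 80.50 × 0.5209 = 41.93 t
  Feed B: 107.1 × 0.3182 = 34.08 t
  Material C: 736.3 × 0.04930 = 36.30 t
  Material D: 158.9 × 0.001000 = 0.1589 t
Total LOI = 112.5 t
Glass = batch − LOI = 1083 − 112.5 = 970.3 t

LOI loss = 112.5 t; glass = 970.3 t; yield = 89.61%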